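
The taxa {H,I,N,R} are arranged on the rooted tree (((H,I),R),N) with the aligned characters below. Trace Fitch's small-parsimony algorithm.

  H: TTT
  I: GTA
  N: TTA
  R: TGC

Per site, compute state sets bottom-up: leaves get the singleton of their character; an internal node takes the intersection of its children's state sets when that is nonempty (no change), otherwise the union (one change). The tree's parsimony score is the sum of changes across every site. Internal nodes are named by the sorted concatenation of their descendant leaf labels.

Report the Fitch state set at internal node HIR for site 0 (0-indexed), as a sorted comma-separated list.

T

site 0, node HI: H={T} ∪ I={G} → {G,T} (+1)
site 0, node HIR: HI={G,T} ∩ R={T} → {T} (+0)
site 0, node HINR: HIR={T} ∩ N={T} → {T} (+0)
site 1, node HI: H={T} ∩ I={T} → {T} (+0)
site 1, node HIR: HI={T} ∪ R={G} → {G,T} (+1)
site 1, node HINR: HIR={G,T} ∩ N={T} → {T} (+0)
site 2, node HI: H={T} ∪ I={A} → {A,T} (+1)
site 2, node HIR: HI={A,T} ∪ R={C} → {A,C,T} (+1)
site 2, node HINR: HIR={A,C,T} ∩ N={A} → {A} (+0)
per-site changes: [1, 1, 2]; total = 4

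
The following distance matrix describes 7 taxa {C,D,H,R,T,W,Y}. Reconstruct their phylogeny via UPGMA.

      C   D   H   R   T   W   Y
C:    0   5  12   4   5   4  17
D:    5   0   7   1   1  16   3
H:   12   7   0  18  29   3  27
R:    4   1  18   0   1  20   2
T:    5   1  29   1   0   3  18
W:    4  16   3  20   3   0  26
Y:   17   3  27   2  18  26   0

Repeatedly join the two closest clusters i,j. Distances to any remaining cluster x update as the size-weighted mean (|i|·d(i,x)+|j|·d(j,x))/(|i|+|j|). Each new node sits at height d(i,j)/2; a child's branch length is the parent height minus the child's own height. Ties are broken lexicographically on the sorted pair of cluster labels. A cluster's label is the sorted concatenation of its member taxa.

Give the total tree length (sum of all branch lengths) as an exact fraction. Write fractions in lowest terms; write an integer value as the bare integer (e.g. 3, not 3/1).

781/30

1. join D+R (d=1) ⇒ DR; edges |D|=1/2, |R|=1/2
  updated: d(C,DR)=9/2, d(DR,H)=25/2, d(DR,T)=1, d(DR,W)=18, d(DR,Y)=5/2
2. join DR+T (d=1) ⇒ DRT; edges |DR|=0, |T|=1/2
  updated: d(C,DRT)=14/3, d(DRT,H)=18, d(DRT,W)=13, d(DRT,Y)=23/3
3. join H+W (d=3) ⇒ HW; edges |H|=3/2, |W|=3/2
  updated: d(C,HW)=8, d(DRT,HW)=31/2, d(HW,Y)=53/2
4. join C+DRT (d=14/3) ⇒ CDRT; edges |C|=7/3, |DRT|=11/6
  updated: d(CDRT,HW)=109/8, d(CDRT,Y)=10
5. join CDRT+Y (d=10) ⇒ CDRTY; edges |CDRT|=8/3, |Y|=5
  updated: d(CDRTY,HW)=81/5
6. join CDRTY+HW (d=81/5) ⇒ CDHRTWY; edges |CDRTY|=31/10, |HW|=33/5
final tree: (((C:7/3,((D:1/2,R:1/2):0,T:1/2):11/6):8/3,Y:5):31/10,(H:3/2,W:3/2):33/5)
total length: 781/30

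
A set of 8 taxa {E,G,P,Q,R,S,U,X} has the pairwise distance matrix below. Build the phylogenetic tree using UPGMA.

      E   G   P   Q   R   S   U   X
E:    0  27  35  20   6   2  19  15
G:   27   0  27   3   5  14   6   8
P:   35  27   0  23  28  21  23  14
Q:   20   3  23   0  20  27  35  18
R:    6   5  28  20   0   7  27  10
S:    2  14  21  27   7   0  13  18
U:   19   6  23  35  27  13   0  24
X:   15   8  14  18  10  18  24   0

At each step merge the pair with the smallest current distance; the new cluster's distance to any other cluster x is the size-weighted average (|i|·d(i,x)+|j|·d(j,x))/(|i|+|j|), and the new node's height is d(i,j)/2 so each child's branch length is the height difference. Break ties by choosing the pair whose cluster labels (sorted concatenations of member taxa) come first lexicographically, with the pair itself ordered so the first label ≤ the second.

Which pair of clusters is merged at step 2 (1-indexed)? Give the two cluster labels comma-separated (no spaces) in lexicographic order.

G,Q

1. join E+S (d=2) ⇒ ES; edges |E|=1, |S|=1
  updated: d(ES,G)=41/2, d(ES,P)=28, d(ES,Q)=47/2, d(ES,R)=13/2, d(ES,U)=16, d(ES,X)=33/2
2. join G+Q (d=3) ⇒ GQ; edges |G|=3/2, |Q|=3/2
  updated: d(ES,GQ)=22, d(GQ,P)=25, d(GQ,R)=25/2, d(GQ,U)=41/2, d(GQ,X)=13
3. join ES+R (d=13/2) ⇒ ERS; edges |ES|=9/4, |R|=13/4
  updated: d(ERS,GQ)=113/6, d(ERS,P)=28, d(ERS,U)=59/3, d(ERS,X)=43/3
4. join GQ+X (d=13) ⇒ GQX; edges |GQ|=5, |X|=13/2
  updated: d(ERS,GQX)=52/3, d(GQX,P)=64/3, d(GQX,U)=65/3
5. join ERS+GQX (d=52/3) ⇒ EGQRSX; edges |ERS|=65/12, |GQX|=13/6
  updated: d(EGQRSX,P)=74/3, d(EGQRSX,U)=62/3
6. join EGQRSX+U (d=62/3) ⇒ EGQRSUX; edges |EGQRSX|=5/3, |U|=31/3
  updated: d(EGQRSUX,P)=171/7
7. join EGQRSUX+P (d=171/7) ⇒ EGPQRSUX; edges |EGQRSUX|=79/42, |P|=171/14
final tree: (((((E:1,S:1):9/4,R:13/4):65/12,((G:3/2,Q:3/2):5,X:13/2):13/6):5/3,U:31/3):79/42,P:171/14)
total length: 1559/28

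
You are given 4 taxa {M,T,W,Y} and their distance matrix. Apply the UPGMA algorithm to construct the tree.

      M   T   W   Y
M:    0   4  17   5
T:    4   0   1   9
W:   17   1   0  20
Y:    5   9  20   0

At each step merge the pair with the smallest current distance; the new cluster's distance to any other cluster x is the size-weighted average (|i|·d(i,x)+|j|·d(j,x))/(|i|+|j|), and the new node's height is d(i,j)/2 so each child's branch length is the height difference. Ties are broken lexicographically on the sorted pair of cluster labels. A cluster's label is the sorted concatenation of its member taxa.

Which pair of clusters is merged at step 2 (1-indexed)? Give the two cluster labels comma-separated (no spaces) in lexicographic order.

M,Y

iteration 1: select T,W (d=1); attach at lengths (1/2, 1/2); label the merged cluster TW
  updated: d(M,TW)=21/2, d(TW,Y)=29/2
iteration 2: select M,Y (d=5); attach at lengths (5/2, 5/2); label the merged cluster MY
  updated: d(MY,TW)=25/2
iteration 3: select MY,TW (d=25/2); attach at lengths (15/4, 23/4); label the merged cluster MTWY
final tree: ((M:5/2,Y:5/2):15/4,(T:1/2,W:1/2):23/4)
total length: 31/2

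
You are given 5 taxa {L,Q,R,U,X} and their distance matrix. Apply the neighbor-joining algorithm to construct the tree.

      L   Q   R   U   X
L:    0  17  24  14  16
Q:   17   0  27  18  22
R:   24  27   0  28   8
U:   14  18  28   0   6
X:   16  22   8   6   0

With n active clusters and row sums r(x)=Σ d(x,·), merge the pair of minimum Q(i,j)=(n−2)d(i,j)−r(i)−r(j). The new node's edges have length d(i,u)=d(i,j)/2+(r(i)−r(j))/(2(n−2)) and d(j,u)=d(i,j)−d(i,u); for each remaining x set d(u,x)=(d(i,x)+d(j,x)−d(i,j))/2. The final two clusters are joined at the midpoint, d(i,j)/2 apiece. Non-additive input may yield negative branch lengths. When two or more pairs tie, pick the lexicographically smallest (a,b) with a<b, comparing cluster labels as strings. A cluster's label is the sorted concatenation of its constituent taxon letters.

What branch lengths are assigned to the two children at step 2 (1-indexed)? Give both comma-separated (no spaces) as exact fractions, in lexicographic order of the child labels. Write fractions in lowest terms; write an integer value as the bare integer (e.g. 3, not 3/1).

51/8,85/8

iteration 1: select R,X (d=8, Q=-115); attach at lengths (59/6, -11/6); label the merged cluster RX
  updated: d(L,RX)=16, d(Q,RX)=41/2, d(RX,U)=13
iteration 2: select L,Q (d=17, Q=-137/2); attach at lengths (51/8, 85/8); label the merged cluster LQ
  updated: d(LQ,RX)=39/4, d(LQ,U)=15/2
iteration 3: select LQ,RX (d=39/4, Q=-121/4); attach at lengths (17/8, 61/8); label the merged cluster LQRX
  updated: d(LQRX,U)=43/8
iteration 4: select LQRX,U (d=43/8); attach at lengths (43/16, 43/16); label the merged cluster LQRUX
final tree: (((L:51/8,Q:85/8):17/8,(R:59/6,X:-11/6):61/8):43/16,U:43/16)
total length: 321/8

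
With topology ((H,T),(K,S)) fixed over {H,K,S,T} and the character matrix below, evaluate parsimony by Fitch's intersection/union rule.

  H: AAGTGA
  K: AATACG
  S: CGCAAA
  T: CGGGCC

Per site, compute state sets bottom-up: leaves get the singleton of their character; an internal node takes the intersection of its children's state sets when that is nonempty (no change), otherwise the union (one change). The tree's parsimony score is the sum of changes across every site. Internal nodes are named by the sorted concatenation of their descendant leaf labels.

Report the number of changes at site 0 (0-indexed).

site 0, node HT: H={A} ∪ T={C} → {A,C} (+1)
site 0, node KS: K={A} ∪ S={C} → {A,C} (+1)
site 0, node HKST: HT={A,C} ∩ KS={A,C} → {A,C} (+0)
site 1, node HT: H={A} ∪ T={G} → {A,G} (+1)
site 1, node KS: K={A} ∪ S={G} → {A,G} (+1)
site 1, node HKST: HT={A,G} ∩ KS={A,G} → {A,G} (+0)
site 2, node HT: H={G} ∩ T={G} → {G} (+0)
site 2, node KS: K={T} ∪ S={C} → {C,T} (+1)
site 2, node HKST: HT={G} ∪ KS={C,T} → {C,G,T} (+1)
site 3, node HT: H={T} ∪ T={G} → {G,T} (+1)
site 3, node KS: K={A} ∩ S={A} → {A} (+0)
site 3, node HKST: HT={G,T} ∪ KS={A} → {A,G,T} (+1)
site 4, node HT: H={G} ∪ T={C} → {C,G} (+1)
site 4, node KS: K={C} ∪ S={A} → {A,C} (+1)
site 4, node HKST: HT={C,G} ∩ KS={A,C} → {C} (+0)
site 5, node HT: H={A} ∪ T={C} → {A,C} (+1)
site 5, node KS: K={G} ∪ S={A} → {A,G} (+1)
site 5, node HKST: HT={A,C} ∩ KS={A,G} → {A} (+0)
per-site changes: [2, 2, 2, 2, 2, 2]; total = 12

2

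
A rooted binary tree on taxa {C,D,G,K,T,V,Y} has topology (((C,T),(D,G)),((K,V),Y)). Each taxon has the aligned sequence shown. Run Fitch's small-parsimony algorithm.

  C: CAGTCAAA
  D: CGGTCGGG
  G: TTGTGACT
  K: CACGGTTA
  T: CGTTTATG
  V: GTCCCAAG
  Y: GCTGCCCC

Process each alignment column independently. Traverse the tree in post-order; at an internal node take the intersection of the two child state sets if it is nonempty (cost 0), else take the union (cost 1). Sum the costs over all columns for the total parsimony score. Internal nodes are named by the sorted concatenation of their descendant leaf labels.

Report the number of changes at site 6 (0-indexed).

5

[col 0] CT: children C:{C}, T:{C} ∩→ {C}; cost 0
[col 0] DG: children D:{C}, G:{T} ∪→ {C,T}; cost 1
[col 0] CDGT: children CT:{C}, DG:{C,T} ∩→ {C}; cost 0
[col 0] KV: children K:{C}, V:{G} ∪→ {C,G}; cost 1
[col 0] KVY: children KV:{C,G}, Y:{G} ∩→ {G}; cost 0
[col 0] CDGKTVY: children CDGT:{C}, KVY:{G} ∪→ {C,G}; cost 1
[col 1] CT: children C:{A}, T:{G} ∪→ {A,G}; cost 1
[col 1] DG: children D:{G}, G:{T} ∪→ {G,T}; cost 1
[col 1] CDGT: children CT:{A,G}, DG:{G,T} ∩→ {G}; cost 0
[col 1] KV: children K:{A}, V:{T} ∪→ {A,T}; cost 1
[col 1] KVY: children KV:{A,T}, Y:{C} ∪→ {A,C,T}; cost 1
[col 1] CDGKTVY: children CDGT:{G}, KVY:{A,C,T} ∪→ {A,C,G,T}; cost 1
[col 2] CT: children C:{G}, T:{T} ∪→ {G,T}; cost 1
[col 2] DG: children D:{G}, G:{G} ∩→ {G}; cost 0
[col 2] CDGT: children CT:{G,T}, DG:{G} ∩→ {G}; cost 0
[col 2] KV: children K:{C}, V:{C} ∩→ {C}; cost 0
[col 2] KVY: children KV:{C}, Y:{T} ∪→ {C,T}; cost 1
[col 2] CDGKTVY: children CDGT:{G}, KVY:{C,T} ∪→ {C,G,T}; cost 1
[col 3] CT: children C:{T}, T:{T} ∩→ {T}; cost 0
[col 3] DG: children D:{T}, G:{T} ∩→ {T}; cost 0
[col 3] CDGT: children CT:{T}, DG:{T} ∩→ {T}; cost 0
[col 3] KV: children K:{G}, V:{C} ∪→ {C,G}; cost 1
[col 3] KVY: children KV:{C,G}, Y:{G} ∩→ {G}; cost 0
[col 3] CDGKTVY: children CDGT:{T}, KVY:{G} ∪→ {G,T}; cost 1
[col 4] CT: children C:{C}, T:{T} ∪→ {C,T}; cost 1
[col 4] DG: children D:{C}, G:{G} ∪→ {C,G}; cost 1
[col 4] CDGT: children CT:{C,T}, DG:{C,G} ∩→ {C}; cost 0
[col 4] KV: children K:{G}, V:{C} ∪→ {C,G}; cost 1
[col 4] KVY: children KV:{C,G}, Y:{C} ∩→ {C}; cost 0
[col 4] CDGKTVY: children CDGT:{C}, KVY:{C} ∩→ {C}; cost 0
[col 5] CT: children C:{A}, T:{A} ∩→ {A}; cost 0
[col 5] DG: children D:{G}, G:{A} ∪→ {A,G}; cost 1
[col 5] CDGT: children CT:{A}, DG:{A,G} ∩→ {A}; cost 0
[col 5] KV: children K:{T}, V:{A} ∪→ {A,T}; cost 1
[col 5] KVY: children KV:{A,T}, Y:{C} ∪→ {A,C,T}; cost 1
[col 5] CDGKTVY: children CDGT:{A}, KVY:{A,C,T} ∩→ {A}; cost 0
[col 6] CT: children C:{A}, T:{T} ∪→ {A,T}; cost 1
[col 6] DG: children D:{G}, G:{C} ∪→ {C,G}; cost 1
[col 6] CDGT: children CT:{A,T}, DG:{C,G} ∪→ {A,C,G,T}; cost 1
[col 6] KV: children K:{T}, V:{A} ∪→ {A,T}; cost 1
[col 6] KVY: children KV:{A,T}, Y:{C} ∪→ {A,C,T}; cost 1
[col 6] CDGKTVY: children CDGT:{A,C,G,T}, KVY:{A,C,T} ∩→ {A,C,T}; cost 0
[col 7] CT: children C:{A}, T:{G} ∪→ {A,G}; cost 1
[col 7] DG: children D:{G}, G:{T} ∪→ {G,T}; cost 1
[col 7] CDGT: children CT:{A,G}, DG:{G,T} ∩→ {G}; cost 0
[col 7] KV: children K:{A}, V:{G} ∪→ {A,G}; cost 1
[col 7] KVY: children KV:{A,G}, Y:{C} ∪→ {A,C,G}; cost 1
[col 7] CDGKTVY: children CDGT:{G}, KVY:{A,C,G} ∩→ {G}; cost 0
per-site changes: [3, 5, 3, 2, 3, 3, 5, 4]; total = 28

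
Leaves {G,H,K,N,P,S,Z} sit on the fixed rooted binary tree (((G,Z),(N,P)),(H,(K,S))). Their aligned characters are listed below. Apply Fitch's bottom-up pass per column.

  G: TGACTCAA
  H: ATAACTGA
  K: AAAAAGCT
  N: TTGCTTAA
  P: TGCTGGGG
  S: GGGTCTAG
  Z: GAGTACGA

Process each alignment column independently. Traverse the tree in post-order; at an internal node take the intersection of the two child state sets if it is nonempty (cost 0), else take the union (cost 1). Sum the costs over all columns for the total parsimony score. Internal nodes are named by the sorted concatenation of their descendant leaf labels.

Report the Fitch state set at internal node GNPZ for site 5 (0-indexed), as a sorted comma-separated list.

[col 0] GZ: children G:{T}, Z:{G} ∪→ {G,T}; cost 1
[col 0] NP: children N:{T}, P:{T} ∩→ {T}; cost 0
[col 0] GNPZ: children GZ:{G,T}, NP:{T} ∩→ {T}; cost 0
[col 0] KS: children K:{A}, S:{G} ∪→ {A,G}; cost 1
[col 0] HKS: children H:{A}, KS:{A,G} ∩→ {A}; cost 0
[col 0] GHKNPSZ: children GNPZ:{T}, HKS:{A} ∪→ {A,T}; cost 1
[col 1] GZ: children G:{G}, Z:{A} ∪→ {A,G}; cost 1
[col 1] NP: children N:{T}, P:{G} ∪→ {G,T}; cost 1
[col 1] GNPZ: children GZ:{A,G}, NP:{G,T} ∩→ {G}; cost 0
[col 1] KS: children K:{A}, S:{G} ∪→ {A,G}; cost 1
[col 1] HKS: children H:{T}, KS:{A,G} ∪→ {A,G,T}; cost 1
[col 1] GHKNPSZ: children GNPZ:{G}, HKS:{A,G,T} ∩→ {G}; cost 0
[col 2] GZ: children G:{A}, Z:{G} ∪→ {A,G}; cost 1
[col 2] NP: children N:{G}, P:{C} ∪→ {C,G}; cost 1
[col 2] GNPZ: children GZ:{A,G}, NP:{C,G} ∩→ {G}; cost 0
[col 2] KS: children K:{A}, S:{G} ∪→ {A,G}; cost 1
[col 2] HKS: children H:{A}, KS:{A,G} ∩→ {A}; cost 0
[col 2] GHKNPSZ: children GNPZ:{G}, HKS:{A} ∪→ {A,G}; cost 1
[col 3] GZ: children G:{C}, Z:{T} ∪→ {C,T}; cost 1
[col 3] NP: children N:{C}, P:{T} ∪→ {C,T}; cost 1
[col 3] GNPZ: children GZ:{C,T}, NP:{C,T} ∩→ {C,T}; cost 0
[col 3] KS: children K:{A}, S:{T} ∪→ {A,T}; cost 1
[col 3] HKS: children H:{A}, KS:{A,T} ∩→ {A}; cost 0
[col 3] GHKNPSZ: children GNPZ:{C,T}, HKS:{A} ∪→ {A,C,T}; cost 1
[col 4] GZ: children G:{T}, Z:{A} ∪→ {A,T}; cost 1
[col 4] NP: children N:{T}, P:{G} ∪→ {G,T}; cost 1
[col 4] GNPZ: children GZ:{A,T}, NP:{G,T} ∩→ {T}; cost 0
[col 4] KS: children K:{A}, S:{C} ∪→ {A,C}; cost 1
[col 4] HKS: children H:{C}, KS:{A,C} ∩→ {C}; cost 0
[col 4] GHKNPSZ: children GNPZ:{T}, HKS:{C} ∪→ {C,T}; cost 1
[col 5] GZ: children G:{C}, Z:{C} ∩→ {C}; cost 0
[col 5] NP: children N:{T}, P:{G} ∪→ {G,T}; cost 1
[col 5] GNPZ: children GZ:{C}, NP:{G,T} ∪→ {C,G,T}; cost 1
[col 5] KS: children K:{G}, S:{T} ∪→ {G,T}; cost 1
[col 5] HKS: children H:{T}, KS:{G,T} ∩→ {T}; cost 0
[col 5] GHKNPSZ: children GNPZ:{C,G,T}, HKS:{T} ∩→ {T}; cost 0
[col 6] GZ: children G:{A}, Z:{G} ∪→ {A,G}; cost 1
[col 6] NP: children N:{A}, P:{G} ∪→ {A,G}; cost 1
[col 6] GNPZ: children GZ:{A,G}, NP:{A,G} ∩→ {A,G}; cost 0
[col 6] KS: children K:{C}, S:{A} ∪→ {A,C}; cost 1
[col 6] HKS: children H:{G}, KS:{A,C} ∪→ {A,C,G}; cost 1
[col 6] GHKNPSZ: children GNPZ:{A,G}, HKS:{A,C,G} ∩→ {A,G}; cost 0
[col 7] GZ: children G:{A}, Z:{A} ∩→ {A}; cost 0
[col 7] NP: children N:{A}, P:{G} ∪→ {A,G}; cost 1
[col 7] GNPZ: children GZ:{A}, NP:{A,G} ∩→ {A}; cost 0
[col 7] KS: children K:{T}, S:{G} ∪→ {G,T}; cost 1
[col 7] HKS: children H:{A}, KS:{G,T} ∪→ {A,G,T}; cost 1
[col 7] GHKNPSZ: children GNPZ:{A}, HKS:{A,G,T} ∩→ {A}; cost 0
per-site changes: [3, 4, 4, 4, 4, 3, 4, 3]; total = 29

C,G,T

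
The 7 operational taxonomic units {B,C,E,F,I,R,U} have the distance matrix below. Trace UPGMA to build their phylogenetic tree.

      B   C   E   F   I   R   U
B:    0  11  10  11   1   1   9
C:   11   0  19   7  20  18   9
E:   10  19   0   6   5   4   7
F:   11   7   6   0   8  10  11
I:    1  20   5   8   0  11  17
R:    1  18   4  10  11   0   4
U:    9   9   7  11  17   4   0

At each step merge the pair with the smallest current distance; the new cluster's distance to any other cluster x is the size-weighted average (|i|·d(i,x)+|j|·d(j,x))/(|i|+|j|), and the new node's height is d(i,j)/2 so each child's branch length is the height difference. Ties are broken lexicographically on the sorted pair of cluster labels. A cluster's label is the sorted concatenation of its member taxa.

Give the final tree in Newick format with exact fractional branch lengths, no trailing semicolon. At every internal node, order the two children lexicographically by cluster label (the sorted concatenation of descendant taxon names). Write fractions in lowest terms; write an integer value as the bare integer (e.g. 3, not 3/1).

step 1: merge (B,I) at d=1; branch lengths B→1/2, I→1/2; new cluster BI
  updated: d(BI,C)=31/2, d(BI,E)=15/2, d(BI,F)=19/2, d(BI,R)=6, d(BI,U)=13
step 2: merge (E,R) at d=4; branch lengths E→2, R→2; new cluster ER
  updated: d(BI,ER)=27/4, d(C,ER)=37/2, d(ER,F)=8, d(ER,U)=11/2
step 3: merge (ER,U) at d=11/2; branch lengths ER→3/4, U→11/4; new cluster ERU
  updated: d(BI,ERU)=53/6, d(C,ERU)=46/3, d(ERU,F)=9
step 4: merge (C,F) at d=7; branch lengths C→7/2, F→7/2; new cluster CF
  updated: d(BI,CF)=25/2, d(CF,ERU)=73/6
step 5: merge (BI,ERU) at d=53/6; branch lengths BI→47/12, ERU→5/3; new cluster BEIRU
  updated: d(BEIRU,CF)=123/10
step 6: merge (BEIRU,CF) at d=123/10; branch lengths BEIRU→26/15, CF→53/20; new cluster BCEFIRU
final tree: (((B:1/2,I:1/2):47/12,((E:2,R:2):3/4,U:11/4):5/3):26/15,(C:7/2,F:7/2):53/20)
total length: 382/15

(((B:1/2,I:1/2):47/12,((E:2,R:2):3/4,U:11/4):5/3):26/15,(C:7/2,F:7/2):53/20)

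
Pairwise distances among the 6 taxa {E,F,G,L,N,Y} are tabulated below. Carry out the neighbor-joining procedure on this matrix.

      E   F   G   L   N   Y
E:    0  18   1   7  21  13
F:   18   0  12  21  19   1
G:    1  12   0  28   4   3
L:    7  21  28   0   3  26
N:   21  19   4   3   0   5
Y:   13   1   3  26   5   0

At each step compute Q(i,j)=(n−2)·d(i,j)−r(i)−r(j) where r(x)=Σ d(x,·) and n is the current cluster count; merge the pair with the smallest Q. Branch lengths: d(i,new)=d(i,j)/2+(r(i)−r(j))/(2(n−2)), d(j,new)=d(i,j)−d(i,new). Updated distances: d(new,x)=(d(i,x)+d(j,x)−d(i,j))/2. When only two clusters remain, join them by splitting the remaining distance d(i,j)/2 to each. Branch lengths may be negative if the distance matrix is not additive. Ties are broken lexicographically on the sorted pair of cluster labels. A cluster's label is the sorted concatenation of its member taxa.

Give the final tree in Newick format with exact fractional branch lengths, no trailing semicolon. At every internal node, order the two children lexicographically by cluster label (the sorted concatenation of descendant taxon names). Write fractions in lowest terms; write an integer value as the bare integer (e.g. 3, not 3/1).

(((E:2,G:-1):31/8,(F:43/12,Y:-31/12):53/8):73/16,(L:45/8,N:-21/8):73/16)

iteration 1: select L,N (d=3, Q=-125); attach at lengths (45/8, -21/8); label the merged cluster LN
  updated: d(E,LN)=25/2, d(F,LN)=37/2, d(G,LN)=29/2, d(LN,Y)=14
iteration 2: select F,Y (d=1, Q=-155/2); attach at lengths (43/12, -31/12); label the merged cluster FY
  updated: d(E,FY)=15, d(FY,G)=7, d(FY,LN)=63/4
iteration 3: select E,G (d=1, Q=-49); attach at lengths (2, -1); label the merged cluster EG
  updated: d(EG,FY)=21/2, d(EG,LN)=13
iteration 4: select EG,FY (d=21/2, Q=-157/4); attach at lengths (31/8, 53/8); label the merged cluster EFGY
  updated: d(EFGY,LN)=73/8
iteration 5: select EFGY,LN (d=73/8); attach at lengths (73/16, 73/16); label the merged cluster EFGLNY
final tree: (((E:2,G:-1):31/8,(F:43/12,Y:-31/12):53/8):73/16,(L:45/8,N:-21/8):73/16)
total length: 197/8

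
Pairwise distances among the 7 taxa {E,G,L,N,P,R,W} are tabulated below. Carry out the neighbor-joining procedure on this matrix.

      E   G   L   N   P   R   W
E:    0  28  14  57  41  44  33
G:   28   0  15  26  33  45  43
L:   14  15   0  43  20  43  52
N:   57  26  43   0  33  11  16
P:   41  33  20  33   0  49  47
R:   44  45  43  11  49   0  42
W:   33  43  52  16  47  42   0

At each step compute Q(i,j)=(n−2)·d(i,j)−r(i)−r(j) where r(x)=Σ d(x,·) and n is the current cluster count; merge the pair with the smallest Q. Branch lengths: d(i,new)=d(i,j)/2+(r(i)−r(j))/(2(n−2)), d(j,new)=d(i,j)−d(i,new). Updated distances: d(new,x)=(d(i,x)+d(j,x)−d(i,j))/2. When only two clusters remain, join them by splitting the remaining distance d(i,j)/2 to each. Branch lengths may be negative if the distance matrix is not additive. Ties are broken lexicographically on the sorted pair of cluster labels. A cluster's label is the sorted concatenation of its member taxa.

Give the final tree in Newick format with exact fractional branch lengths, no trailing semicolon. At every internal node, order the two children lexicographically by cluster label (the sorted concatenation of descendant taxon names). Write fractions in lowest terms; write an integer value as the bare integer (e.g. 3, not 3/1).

step 1: merge (N,R) at d=11, Q=-365; branch lengths N→7/10, R→103/10; new cluster NR
  updated: d(E,NR)=45, d(G,NR)=30, d(L,NR)=75/2, d(NR,P)=71/2, d(NR,W)=47/2
step 2: merge (NR,W) at d=47/2, Q=-276; branch lengths NR→67/8, W→121/8; new cluster NRW
  updated: d(E,NRW)=109/4, d(G,NRW)=99/4, d(L,NRW)=33, d(NRW,P)=59/2
step 3: merge (E,L) at d=14, Q=-601/4; branch lengths E→281/24, L→55/24; new cluster EL
  updated: d(EL,G)=29/2, d(EL,NRW)=185/8, d(EL,P)=47/2
step 4: merge (EL,G) at d=29/2, Q=-835/8; branch lengths EL→143/32, G→321/32; new cluster EGL
  updated: d(EGL,NRW)=267/16, d(EGL,P)=21
step 5: merge (EGL,NRW) at d=267/16, Q=-1075/16; branch lengths EGL→131/32, NRW→403/32; new cluster EGLNRW
  updated: d(EGLNRW,P)=541/32
step 6: merge (EGLNRW,P) at d=541/32; branch lengths EGLNRW→541/64, P→541/64; new cluster EGLNPRW
final tree: ((((E:281/24,L:55/24):143/32,G:321/32):131/32,((N:7/10,R:103/10):67/8,W:121/8):403/32):541/64,P:541/64)
total length: 3091/32

((((E:281/24,L:55/24):143/32,G:321/32):131/32,((N:7/10,R:103/10):67/8,W:121/8):403/32):541/64,P:541/64)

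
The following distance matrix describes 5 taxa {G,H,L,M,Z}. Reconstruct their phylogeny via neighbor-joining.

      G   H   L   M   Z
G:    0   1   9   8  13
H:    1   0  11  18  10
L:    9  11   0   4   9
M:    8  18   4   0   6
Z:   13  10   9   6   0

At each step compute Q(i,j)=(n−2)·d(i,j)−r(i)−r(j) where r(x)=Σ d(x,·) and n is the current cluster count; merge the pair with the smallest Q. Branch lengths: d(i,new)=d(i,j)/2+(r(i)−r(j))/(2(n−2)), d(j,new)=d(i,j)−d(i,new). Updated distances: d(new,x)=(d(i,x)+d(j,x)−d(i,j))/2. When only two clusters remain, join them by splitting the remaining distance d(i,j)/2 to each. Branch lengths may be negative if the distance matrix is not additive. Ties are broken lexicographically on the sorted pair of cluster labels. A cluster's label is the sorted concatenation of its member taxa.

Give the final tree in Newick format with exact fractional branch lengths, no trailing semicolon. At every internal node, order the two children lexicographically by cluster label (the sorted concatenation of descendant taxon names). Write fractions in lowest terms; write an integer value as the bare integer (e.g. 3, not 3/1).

((((G:-1,H:2):29/4,Z:15/4):7/4,L:2):1,M:1)

iteration 1: select G,H (d=1, Q=-68); attach at lengths (-1, 2); label the merged cluster GH
  updated: d(GH,L)=19/2, d(GH,M)=25/2, d(GH,Z)=11
iteration 2: select GH,Z (d=11, Q=-37); attach at lengths (29/4, 15/4); label the merged cluster GHZ
  updated: d(GHZ,L)=15/4, d(GHZ,M)=15/4
iteration 3: select GHZ,L (d=15/4, Q=-23/2); attach at lengths (7/4, 2); label the merged cluster GHLZ
  updated: d(GHLZ,M)=2
iteration 4: select GHLZ,M (d=2); attach at lengths (1, 1); label the merged cluster GHLMZ
final tree: ((((G:-1,H:2):29/4,Z:15/4):7/4,L:2):1,M:1)
total length: 71/4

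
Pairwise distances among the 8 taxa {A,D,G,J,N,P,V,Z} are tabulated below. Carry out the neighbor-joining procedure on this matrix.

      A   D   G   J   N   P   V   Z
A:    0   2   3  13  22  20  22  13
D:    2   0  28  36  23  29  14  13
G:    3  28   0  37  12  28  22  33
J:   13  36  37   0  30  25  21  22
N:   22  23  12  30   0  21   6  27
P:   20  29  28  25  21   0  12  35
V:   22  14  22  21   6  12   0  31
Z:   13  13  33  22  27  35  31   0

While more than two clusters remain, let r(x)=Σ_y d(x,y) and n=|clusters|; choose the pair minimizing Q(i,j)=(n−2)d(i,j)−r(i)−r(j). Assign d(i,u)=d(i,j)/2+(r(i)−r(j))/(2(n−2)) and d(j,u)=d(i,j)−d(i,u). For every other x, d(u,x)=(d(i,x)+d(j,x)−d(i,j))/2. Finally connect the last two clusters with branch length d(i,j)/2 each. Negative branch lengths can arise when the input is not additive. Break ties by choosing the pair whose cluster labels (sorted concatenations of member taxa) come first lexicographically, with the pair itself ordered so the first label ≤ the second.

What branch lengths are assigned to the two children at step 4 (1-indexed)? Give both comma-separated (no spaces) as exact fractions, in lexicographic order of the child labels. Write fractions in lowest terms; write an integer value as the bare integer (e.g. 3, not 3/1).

139/24,5/24

iteration 1: select D,Z (d=13, Q=-241); attach at lengths (49/12, 107/12); label the merged cluster DZ
  updated: d(A,DZ)=1, d(DZ,G)=24, d(DZ,J)=45/2, d(DZ,N)=37/2, d(DZ,P)=51/2, d(DZ,V)=16
iteration 2: select A,G (d=3, Q=-192); attach at lengths (-3, 6); label the merged cluster AG
  updated: d(AG,DZ)=11, d(AG,J)=47/2, d(AG,N)=31/2, d(AG,P)=45/2, d(AG,V)=41/2
iteration 3: select AG,DZ (d=11, Q=-285/2); attach at lengths (87/16, 89/16); label the merged cluster ADGZ
  updated: d(ADGZ,J)=35/2, d(ADGZ,N)=23/2, d(ADGZ,P)=37/2, d(ADGZ,V)=51/4
iteration 4: select N,V (d=6, Q=-409/4); attach at lengths (139/24, 5/24); label the merged cluster NV
  updated: d(ADGZ,NV)=73/8, d(J,NV)=45/2, d(NV,P)=27/2
iteration 5: select ADGZ,J (d=35/2, Q=-601/8); attach at lengths (121/32, 439/32); label the merged cluster ADGJZ
  updated: d(ADGJZ,NV)=113/16, d(ADGJZ,P)=13
iteration 6: select ADGJZ,NV (d=113/16, Q=-537/16); attach at lengths (105/32, 121/32); label the merged cluster ADGJNVZ
  updated: d(ADGJNVZ,P)=311/32
iteration 7: select ADGJNVZ,P (d=311/32); attach at lengths (311/64, 311/64); label the merged cluster ADGJNPVZ
final tree: (((((A:-3,G:6):87/16,(D:49/12,Z:107/12):89/16):121/32,J:439/32):105/32,(N:139/24,V:5/24):121/32):311/64,P:311/64)
total length: 2153/32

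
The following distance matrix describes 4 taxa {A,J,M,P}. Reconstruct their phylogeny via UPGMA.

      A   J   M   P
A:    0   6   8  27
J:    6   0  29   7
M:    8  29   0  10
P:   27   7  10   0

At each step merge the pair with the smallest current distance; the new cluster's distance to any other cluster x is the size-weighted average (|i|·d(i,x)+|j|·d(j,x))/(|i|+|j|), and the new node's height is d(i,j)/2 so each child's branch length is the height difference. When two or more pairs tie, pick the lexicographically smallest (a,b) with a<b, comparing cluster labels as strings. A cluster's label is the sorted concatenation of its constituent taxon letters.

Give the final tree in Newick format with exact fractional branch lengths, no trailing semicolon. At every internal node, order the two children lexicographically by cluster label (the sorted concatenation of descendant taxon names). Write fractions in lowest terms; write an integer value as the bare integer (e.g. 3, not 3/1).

((A:3,J:3):47/8,(M:5,P:5):31/8)

step 1: merge (A,J) at d=6; branch lengths A→3, J→3; new cluster AJ
  updated: d(AJ,M)=37/2, d(AJ,P)=17
step 2: merge (M,P) at d=10; branch lengths M→5, P→5; new cluster MP
  updated: d(AJ,MP)=71/4
step 3: merge (AJ,MP) at d=71/4; branch lengths AJ→47/8, MP→31/8; new cluster AJMP
final tree: ((A:3,J:3):47/8,(M:5,P:5):31/8)
total length: 103/4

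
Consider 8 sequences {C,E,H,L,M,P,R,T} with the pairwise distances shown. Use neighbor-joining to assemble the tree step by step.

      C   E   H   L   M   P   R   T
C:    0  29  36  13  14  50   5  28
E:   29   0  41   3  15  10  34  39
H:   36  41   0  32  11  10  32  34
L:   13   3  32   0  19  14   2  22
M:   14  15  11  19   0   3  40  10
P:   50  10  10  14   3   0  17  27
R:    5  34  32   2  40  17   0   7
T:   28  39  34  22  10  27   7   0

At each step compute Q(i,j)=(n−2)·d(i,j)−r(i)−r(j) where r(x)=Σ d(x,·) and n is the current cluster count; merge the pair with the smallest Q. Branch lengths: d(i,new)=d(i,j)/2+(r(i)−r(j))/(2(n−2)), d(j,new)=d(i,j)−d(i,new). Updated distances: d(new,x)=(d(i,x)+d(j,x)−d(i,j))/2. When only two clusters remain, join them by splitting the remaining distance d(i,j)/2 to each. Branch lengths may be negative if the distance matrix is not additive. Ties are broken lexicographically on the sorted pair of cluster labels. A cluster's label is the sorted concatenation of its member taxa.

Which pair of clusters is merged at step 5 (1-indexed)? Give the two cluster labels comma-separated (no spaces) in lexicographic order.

1. join C+R (d=5, Q=-282) ⇒ CR; edges |C|=17/3, |R|=-2/3
  updated: d(CR,E)=29, d(CR,H)=63/2, d(CR,L)=5, d(CR,M)=49/2, d(CR,P)=31, d(CR,T)=15
2. join E+L (d=3, Q=-217) ⇒ EL; edges |E|=57/10, |L|=-27/10
  updated: d(CR,EL)=31/2, d(EL,H)=35, d(EL,M)=31/2, d(EL,P)=21/2, d(EL,T)=29
3. join CR+T (d=15, Q=-345/2) ⇒ CRT; edges |CR|=125/16, |T|=115/16
  updated: d(CRT,EL)=59/4, d(CRT,H)=101/4, d(CRT,M)=39/4, d(CRT,P)=43/2
4. join CRT+EL (d=59/4, Q=-411/4) ⇒ CELRT; edges |CRT|=53/8, |EL|=65/8
  updated: d(CELRT,H)=91/4, d(CELRT,M)=21/4, d(CELRT,P)=69/8
5. join CELRT+M (d=21/4, Q=-363/8) ⇒ CELMRT; edges |CELRT|=223/32, |M|=-55/32
  updated: d(CELMRT,H)=57/4, d(CELMRT,P)=51/16
6. join CELMRT+H (d=57/4, Q=-439/16) ⇒ CEHLMRT; edges |CELMRT|=119/32, |H|=337/32
  updated: d(CEHLMRT,P)=-17/32
7. join CEHLMRT+P (d=-17/32) ⇒ CEHLMPRT; edges |CEHLMRT|=-17/64, |P|=-17/64
final tree: ((((((C:17/3,R:-2/3):125/16,T:115/16):53/8,(E:57/10,L:-27/10):65/8):223/32,M:-55/32):119/32,H:337/32):-17/64,P:-17/64)
total length: 1815/32

CELRT,M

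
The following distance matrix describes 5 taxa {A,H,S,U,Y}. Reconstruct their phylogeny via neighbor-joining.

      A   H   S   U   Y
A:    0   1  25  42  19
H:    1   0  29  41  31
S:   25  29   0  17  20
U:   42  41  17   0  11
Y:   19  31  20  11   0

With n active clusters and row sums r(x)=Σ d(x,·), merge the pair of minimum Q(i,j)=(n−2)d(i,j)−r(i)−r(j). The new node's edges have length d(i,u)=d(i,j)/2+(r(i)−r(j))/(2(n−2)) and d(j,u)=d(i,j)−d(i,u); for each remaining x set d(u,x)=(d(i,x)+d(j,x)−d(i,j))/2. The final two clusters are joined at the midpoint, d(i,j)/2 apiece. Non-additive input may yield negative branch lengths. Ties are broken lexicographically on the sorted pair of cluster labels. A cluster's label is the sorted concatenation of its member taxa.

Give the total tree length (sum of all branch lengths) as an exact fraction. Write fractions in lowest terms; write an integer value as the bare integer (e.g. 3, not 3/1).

363/8

1. join A+H (d=1, Q=-186) ⇒ AH; edges |A|=-2, |H|=3
  updated: d(AH,S)=53/2, d(AH,U)=41, d(AH,Y)=49/2
2. join AH+S (d=53/2, Q=-205/2) ⇒ AHS; edges |AH|=163/8, |S|=49/8
  updated: d(AHS,U)=63/4, d(AHS,Y)=9
3. join AHS+U (d=63/4, Q=-143/4) ⇒ AHSU; edges |AHS|=55/8, |U|=71/8
  updated: d(AHSU,Y)=17/8
4. join AHSU+Y (d=17/8) ⇒ AHSUY; edges |AHSU|=17/16, |Y|=17/16
final tree: ((((A:-2,H:3):163/8,S:49/8):55/8,U:71/8):17/16,Y:17/16)
total length: 363/8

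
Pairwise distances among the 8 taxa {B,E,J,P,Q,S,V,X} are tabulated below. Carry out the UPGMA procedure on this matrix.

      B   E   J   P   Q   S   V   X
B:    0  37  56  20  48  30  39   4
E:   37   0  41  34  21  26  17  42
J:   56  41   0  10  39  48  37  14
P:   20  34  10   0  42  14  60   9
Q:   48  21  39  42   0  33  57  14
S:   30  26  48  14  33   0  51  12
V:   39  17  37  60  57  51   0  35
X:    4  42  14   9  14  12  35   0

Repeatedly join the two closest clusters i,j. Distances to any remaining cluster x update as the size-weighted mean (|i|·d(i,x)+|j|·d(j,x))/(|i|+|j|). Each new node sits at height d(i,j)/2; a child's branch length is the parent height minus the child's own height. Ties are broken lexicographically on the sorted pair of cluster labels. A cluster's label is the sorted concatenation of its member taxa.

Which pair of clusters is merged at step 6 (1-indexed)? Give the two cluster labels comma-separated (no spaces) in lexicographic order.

1. join B+X (d=4) ⇒ BX; edges |B|=2, |X|=2
  updated: d(BX,E)=79/2, d(BX,J)=35, d(BX,P)=29/2, d(BX,Q)=31, d(BX,S)=21, d(BX,V)=37
2. join J+P (d=10) ⇒ JP; edges |J|=5, |P|=5
  updated: d(BX,JP)=99/4, d(E,JP)=75/2, d(JP,Q)=81/2, d(JP,S)=31, d(JP,V)=97/2
3. join E+V (d=17) ⇒ EV; edges |E|=17/2, |V|=17/2
  updated: d(BX,EV)=153/4, d(EV,JP)=43, d(EV,Q)=39, d(EV,S)=77/2
4. join BX+S (d=21) ⇒ BSX; edges |BX|=17/2, |S|=21/2
  updated: d(BSX,EV)=115/3, d(BSX,JP)=161/6, d(BSX,Q)=95/3
5. join BSX+JP (d=161/6) ⇒ BJPSX; edges |BSX|=35/12, |JP|=101/12
  updated: d(BJPSX,EV)=201/5, d(BJPSX,Q)=176/5
6. join BJPSX+Q (d=176/5) ⇒ BJPQSX; edges |BJPSX|=251/60, |Q|=88/5
  updated: d(BJPQSX,EV)=40
7. join BJPQSX+EV (d=40) ⇒ BEJPQSVX; edges |BJPQSX|=12/5, |EV|=23/2
final tree: (((((B:2,X:2):17/2,S:21/2):35/12,(J:5,P:5):101/12):251/60,Q:88/5):12/5,(E:17/2,V:17/2):23/2)
total length: 5821/60

BJPSX,Q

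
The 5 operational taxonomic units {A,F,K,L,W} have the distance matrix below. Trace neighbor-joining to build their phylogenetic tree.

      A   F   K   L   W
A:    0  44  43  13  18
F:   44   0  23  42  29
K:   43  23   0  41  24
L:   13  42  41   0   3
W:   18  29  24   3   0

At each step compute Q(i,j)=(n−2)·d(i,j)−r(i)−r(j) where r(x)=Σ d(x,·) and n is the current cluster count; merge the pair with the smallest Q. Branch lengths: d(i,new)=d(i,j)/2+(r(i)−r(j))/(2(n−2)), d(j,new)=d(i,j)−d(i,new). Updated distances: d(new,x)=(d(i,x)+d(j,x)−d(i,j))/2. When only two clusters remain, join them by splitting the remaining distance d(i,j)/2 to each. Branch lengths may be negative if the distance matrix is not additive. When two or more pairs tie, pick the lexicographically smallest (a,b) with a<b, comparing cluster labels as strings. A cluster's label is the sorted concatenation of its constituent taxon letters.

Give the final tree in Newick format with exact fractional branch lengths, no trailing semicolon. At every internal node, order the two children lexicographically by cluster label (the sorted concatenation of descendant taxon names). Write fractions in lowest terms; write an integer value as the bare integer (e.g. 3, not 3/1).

step 1: merge (F,K) at d=23, Q=-200; branch lengths F→38/3, K→31/3; new cluster FK
  updated: d(A,FK)=32, d(FK,L)=30, d(FK,W)=15
step 2: merge (A,L) at d=13, Q=-83; branch lengths A→43/4, L→9/4; new cluster AL
  updated: d(AL,FK)=49/2, d(AL,W)=4
step 3: merge (AL,FK) at d=49/2, Q=-87/2; branch lengths AL→27/4, FK→71/4; new cluster AFKL
  updated: d(AFKL,W)=-11/4
step 4: merge (AFKL,W) at d=-11/4; branch lengths AFKL→-11/8, W→-11/8; new cluster AFKLW
final tree: (((A:43/4,L:9/4):27/4,(F:38/3,K:31/3):71/4):-11/8,W:-11/8)
total length: 231/4

(((A:43/4,L:9/4):27/4,(F:38/3,K:31/3):71/4):-11/8,W:-11/8)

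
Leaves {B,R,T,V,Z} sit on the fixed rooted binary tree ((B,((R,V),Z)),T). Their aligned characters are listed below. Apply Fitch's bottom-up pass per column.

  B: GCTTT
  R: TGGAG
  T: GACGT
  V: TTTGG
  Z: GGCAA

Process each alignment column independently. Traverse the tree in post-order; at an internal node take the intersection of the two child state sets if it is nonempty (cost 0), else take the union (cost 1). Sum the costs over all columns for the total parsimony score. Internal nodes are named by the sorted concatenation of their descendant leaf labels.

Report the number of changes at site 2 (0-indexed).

site 0, node RV: R={T} ∩ V={T} → {T} (+0)
site 0, node RVZ: RV={T} ∪ Z={G} → {G,T} (+1)
site 0, node BRVZ: B={G} ∩ RVZ={G,T} → {G} (+0)
site 0, node BRTVZ: BRVZ={G} ∩ T={G} → {G} (+0)
site 1, node RV: R={G} ∪ V={T} → {G,T} (+1)
site 1, node RVZ: RV={G,T} ∩ Z={G} → {G} (+0)
site 1, node BRVZ: B={C} ∪ RVZ={G} → {C,G} (+1)
site 1, node BRTVZ: BRVZ={C,G} ∪ T={A} → {A,C,G} (+1)
site 2, node RV: R={G} ∪ V={T} → {G,T} (+1)
site 2, node RVZ: RV={G,T} ∪ Z={C} → {C,G,T} (+1)
site 2, node BRVZ: B={T} ∩ RVZ={C,G,T} → {T} (+0)
site 2, node BRTVZ: BRVZ={T} ∪ T={C} → {C,T} (+1)
site 3, node RV: R={A} ∪ V={G} → {A,G} (+1)
site 3, node RVZ: RV={A,G} ∩ Z={A} → {A} (+0)
site 3, node BRVZ: B={T} ∪ RVZ={A} → {A,T} (+1)
site 3, node BRTVZ: BRVZ={A,T} ∪ T={G} → {A,G,T} (+1)
site 4, node RV: R={G} ∩ V={G} → {G} (+0)
site 4, node RVZ: RV={G} ∪ Z={A} → {A,G} (+1)
site 4, node BRVZ: B={T} ∪ RVZ={A,G} → {A,G,T} (+1)
site 4, node BRTVZ: BRVZ={A,G,T} ∩ T={T} → {T} (+0)
per-site changes: [1, 3, 3, 3, 2]; total = 12

3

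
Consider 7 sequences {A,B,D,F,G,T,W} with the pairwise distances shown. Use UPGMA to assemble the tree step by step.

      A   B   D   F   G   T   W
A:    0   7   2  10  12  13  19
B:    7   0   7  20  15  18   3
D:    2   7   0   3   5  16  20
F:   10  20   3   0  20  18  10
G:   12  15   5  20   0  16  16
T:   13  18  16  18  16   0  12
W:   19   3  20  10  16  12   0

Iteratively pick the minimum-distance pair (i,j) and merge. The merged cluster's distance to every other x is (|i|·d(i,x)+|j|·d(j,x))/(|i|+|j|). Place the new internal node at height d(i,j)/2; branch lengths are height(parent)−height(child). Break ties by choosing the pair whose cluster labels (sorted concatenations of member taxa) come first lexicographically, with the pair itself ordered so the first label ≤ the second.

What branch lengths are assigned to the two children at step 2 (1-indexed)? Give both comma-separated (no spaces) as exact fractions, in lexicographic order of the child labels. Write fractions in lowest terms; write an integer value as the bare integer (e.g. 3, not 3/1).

3/2,3/2

1. join A+D (d=2) ⇒ AD; edges |A|=1, |D|=1
  updated: d(AD,B)=7, d(AD,F)=13/2, d(AD,G)=17/2, d(AD,T)=29/2, d(AD,W)=39/2
2. join B+W (d=3) ⇒ BW; edges |B|=3/2, |W|=3/2
  updated: d(AD,BW)=53/4, d(BW,F)=15, d(BW,G)=31/2, d(BW,T)=15
3. join AD+F (d=13/2) ⇒ ADF; edges |AD|=9/4, |F|=13/4
  updated: d(ADF,BW)=83/6, d(ADF,G)=37/3, d(ADF,T)=47/3
4. join ADF+G (d=37/3) ⇒ ADFG; edges |ADF|=35/12, |G|=37/6
  updated: d(ADFG,BW)=57/4, d(ADFG,T)=63/4
5. join ADFG+BW (d=57/4) ⇒ ABDFGW; edges |ADFG|=23/24, |BW|=45/8
  updated: d(ABDFGW,T)=31/2
6. join ABDFGW+T (d=31/2) ⇒ ABDFGTW; edges |ABDFGW|=5/8, |T|=31/4
final tree: (((((A:1,D:1):9/4,F:13/4):35/12,G:37/6):23/24,(B:3/2,W:3/2):45/8):5/8,T:31/4)
total length: 829/24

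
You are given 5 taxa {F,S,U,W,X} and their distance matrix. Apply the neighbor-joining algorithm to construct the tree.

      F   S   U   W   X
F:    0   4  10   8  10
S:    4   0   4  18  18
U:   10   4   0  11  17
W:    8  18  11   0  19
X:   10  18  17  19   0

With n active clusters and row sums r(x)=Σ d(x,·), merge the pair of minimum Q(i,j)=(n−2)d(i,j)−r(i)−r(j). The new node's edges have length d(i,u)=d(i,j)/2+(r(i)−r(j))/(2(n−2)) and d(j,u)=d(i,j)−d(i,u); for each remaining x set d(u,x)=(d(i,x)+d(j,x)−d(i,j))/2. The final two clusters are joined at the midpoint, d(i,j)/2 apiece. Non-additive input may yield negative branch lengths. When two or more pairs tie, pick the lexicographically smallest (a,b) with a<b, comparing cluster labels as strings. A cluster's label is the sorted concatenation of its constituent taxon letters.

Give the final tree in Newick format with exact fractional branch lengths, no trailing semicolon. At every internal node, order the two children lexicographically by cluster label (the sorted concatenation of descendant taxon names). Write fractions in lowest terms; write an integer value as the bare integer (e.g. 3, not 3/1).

(((F:-3/8,X:83/8):5/8,(S:7/3,U:5/3):37/8):63/16,W:63/16)

1. join S+U (d=4, Q=-74) ⇒ SU; edges |S|=7/3, |U|=5/3
  updated: d(F,SU)=5, d(SU,W)=25/2, d(SU,X)=31/2
2. join F+X (d=10, Q=-95/2) ⇒ FX; edges |F|=-3/8, |X|=83/8
  updated: d(FX,SU)=21/4, d(FX,W)=17/2
3. join FX+SU (d=21/4, Q=-105/4) ⇒ FSUX; edges |FX|=5/8, |SU|=37/8
  updated: d(FSUX,W)=63/8
4. join FSUX+W (d=63/8) ⇒ FSUWX; edges |FSUX|=63/16, |W|=63/16
final tree: (((F:-3/8,X:83/8):5/8,(S:7/3,U:5/3):37/8):63/16,W:63/16)
total length: 217/8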